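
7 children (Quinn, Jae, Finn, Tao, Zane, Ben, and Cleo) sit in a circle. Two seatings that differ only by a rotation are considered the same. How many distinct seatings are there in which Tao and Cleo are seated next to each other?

Treat {Tao, Cleo} as one unit (2 internal orders) and seat the resulting 6 units around the table: (5)! circular arrangements.
So 2 × (5)! = 2 × 120 = 240.

240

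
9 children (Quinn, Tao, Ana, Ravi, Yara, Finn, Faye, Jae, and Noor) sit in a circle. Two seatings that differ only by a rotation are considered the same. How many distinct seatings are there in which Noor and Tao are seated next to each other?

Treat {Noor, Tao} as one unit (2 internal orders) and seat the resulting 8 units around the table: (7)! circular arrangements.
So 2 × (7)! = 2 × 5040 = 10080.

10080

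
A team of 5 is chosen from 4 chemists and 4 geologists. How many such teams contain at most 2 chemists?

Split by how many chemists are chosen (0 through 2).
Sum: C(4,0)·C(4,5) + C(4,1)·C(4,4) + C(4,2)·C(4,3) = 0 + 4 + 24 = 28.

28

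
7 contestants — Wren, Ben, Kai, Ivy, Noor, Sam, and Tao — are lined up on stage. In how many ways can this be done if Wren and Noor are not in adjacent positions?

3600

Of the 7! = 5040 arrangements, those with Wren and Noor adjacent number 2 × 6! = 1440 (treat the pair as a block with 2 internal orders).
So 5040 − 1440 = 3600 arrangements keep them apart.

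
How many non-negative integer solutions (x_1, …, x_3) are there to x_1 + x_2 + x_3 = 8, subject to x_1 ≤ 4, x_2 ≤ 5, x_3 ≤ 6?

26

By stars and bars, unrestricted non-negative solutions to x_1+…+x_3 = 8 number C(8+2,2) = 45.
Subtract solutions that violate a single cap (substitute x_i' = x_i − (cap_i+1)): x_1 ≥ 5 gives C(5,2) = 10; x_2 ≥ 6 gives C(4,2) = 6; x_3 ≥ 7 gives C(3,2) = 3. Together 19.
No two caps can be exceeded simultaneously, so the pair terms are all 0.
By inclusion–exclusion the count is 45 − 19 + 0 = 26.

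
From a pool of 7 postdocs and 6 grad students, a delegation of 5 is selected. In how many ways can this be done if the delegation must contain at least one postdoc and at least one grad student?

Unrestricted: C(13,5) = 1287 ways to pick any 5 of the 13.
Selections missing a whole group: no postdocs → C(6,5) = 6; no grad students → C(7,5) = 21.
Both groups omitted at once is impossible, so 1287 − 27 = 1260.

1260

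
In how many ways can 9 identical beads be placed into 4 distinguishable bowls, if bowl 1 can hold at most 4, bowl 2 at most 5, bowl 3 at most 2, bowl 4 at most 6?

76

Without the upper bounds there are C(12,3) = 220 ways to split 9 among 4 bowls.
Subtract solutions that violate a single cap (substitute x_i' = x_i − (cap_i+1)): x_1 ≥ 5 gives C(7,3) = 35; x_2 ≥ 6 gives C(6,3) = 20; x_3 ≥ 3 gives C(9,3) = 84; x_4 ≥ 7 gives C(5,3) = 10. Together 149.
Add back pairs where two caps are both exceeded: 0 + 4 + 0 + 1 + 0 + 0 = 5.
By inclusion–exclusion the count is 220 − 149 + 5 = 76.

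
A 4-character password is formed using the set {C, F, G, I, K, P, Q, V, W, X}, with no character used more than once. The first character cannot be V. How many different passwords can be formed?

The first character has 10−1 = 9 choices (anything except V).
The remaining 3 characters are filled from the other 9 symbols without repetition: 9 × 8 × 7 = 504.
Total: 9 × 504 = 4536.

4536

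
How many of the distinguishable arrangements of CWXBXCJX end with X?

1260

With the last slot taken by X, it remains to arrange the other 7 letters (CWBXCJX).
Those 7 letters have C appearing twice and X appearing twice, giving (7)!/(2!·2!) = 1260.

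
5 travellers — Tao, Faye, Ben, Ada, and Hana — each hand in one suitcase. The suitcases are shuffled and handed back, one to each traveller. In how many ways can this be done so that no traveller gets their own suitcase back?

44

Let Aᵢ be the assignments in which traveller i gets their own suitcase. We want the size of the complement of A₁∪…∪A_5.
By inclusion–exclusion this is Σ_{j=0}^{5} (−1)^j C(5,j)·(5−j)!.
Computing: 120 − 120 + 60 − 20 + 5 − 1 = 44.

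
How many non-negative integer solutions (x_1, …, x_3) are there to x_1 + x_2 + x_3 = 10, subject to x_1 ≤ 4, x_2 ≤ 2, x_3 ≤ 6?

6

Ignoring the caps, the number of non-negative solutions to x_1+…+x_3 = 10 is C(12,2) = 66.
Subtract solutions that violate a single cap (substitute x_i' = x_i − (cap_i+1)): x_1 ≥ 5 gives C(7,2) = 21; x_2 ≥ 3 gives C(9,2) = 36; x_3 ≥ 7 gives C(5,2) = 10. Together 67.
Add back pairs where two caps are both exceeded: 6 + 0 + 1 = 7.
By inclusion–exclusion the count is 66 − 67 + 7 = 6.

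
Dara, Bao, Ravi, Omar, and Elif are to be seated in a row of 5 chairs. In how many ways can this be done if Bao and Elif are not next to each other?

72

There are 5! = 120 arrangements in all. If Bao and Elif are adjacent, merging them into one block gives 2·(4)! = 48 arrangements.
So 120 − 48 = 72 arrangements keep them apart.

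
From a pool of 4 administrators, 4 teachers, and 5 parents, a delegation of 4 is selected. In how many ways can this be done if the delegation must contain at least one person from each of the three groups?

400

Unrestricted: C(13,4) = 715 ways to pick any 4 of the 13.
Selections missing a whole group: no administrators → C(9,4) = 126; no teachers → C(9,4) = 126; no parents → C(8,4) = 70.
Add back selections omitting two groups (i.e. drawn from a single group): C(4,4) + C(4,4) + C(5,4) = 7.
By inclusion–exclusion: 715 − 322 + 7 = 400.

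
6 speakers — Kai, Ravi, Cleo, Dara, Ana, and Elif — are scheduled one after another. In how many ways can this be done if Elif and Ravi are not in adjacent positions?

There are 6! = 720 arrangements in all. If Elif and Ravi are adjacent, merging them into one block gives 2·(5)! = 240 arrangements.
Complementary counting: 720 − 240 = 480.

480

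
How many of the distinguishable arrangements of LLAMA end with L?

With the last slot taken by L, it remains to arrange the other 4 letters (LAMA).
Those 4 letters have A appearing twice, giving (4)!/(2!) = 12.

12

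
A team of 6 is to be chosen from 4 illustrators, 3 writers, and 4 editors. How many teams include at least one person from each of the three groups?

With no constraint there are C(11,6) = 462 possible selections.
Selections missing a whole group: no illustrators → C(7,6) = 7; no writers → C(8,6) = 28; no editors → C(7,6) = 7.
Add back selections omitting two groups (i.e. drawn from a single group): C(4,6) + C(3,6) + C(4,6) = 0.
By inclusion–exclusion: 462 − 42 + 0 = 420.

420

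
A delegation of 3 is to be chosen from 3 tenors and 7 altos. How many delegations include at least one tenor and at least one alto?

Unrestricted: C(10,3) = 120 ways to pick any 3 of the 10.
Subtract selections that omit an entire group: no tenors → C(7,3) = 35; no altos → C(3,3) = 1.
Both groups omitted at once is impossible, so 120 − 36 = 84.

84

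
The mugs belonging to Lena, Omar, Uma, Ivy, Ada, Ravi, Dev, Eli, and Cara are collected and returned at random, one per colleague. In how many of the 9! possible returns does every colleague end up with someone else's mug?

Count assignments avoiding every fixed point. For any j of the 9 colleagues fixed to their own mug, the other 9−j can be arranged in (9−j)! ways.
By inclusion–exclusion this is Σ_{j=0}^{9} (−1)^j C(9,j)·(9−j)!.
Computing: 362880 − 362880 + 181440 − 60480 + 15120 − 3024 + 504 − 72 + 9 − 1 = 133496.

133496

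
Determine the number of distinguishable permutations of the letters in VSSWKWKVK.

The 9 letters of VSSWKWKVK have repeats: K appearing 3 times, S appearing twice, V appearing twice, and W appearing twice.
So there are 9! / (3!·2!·2!·2!) = 7560 distinguishable arrangements.

7560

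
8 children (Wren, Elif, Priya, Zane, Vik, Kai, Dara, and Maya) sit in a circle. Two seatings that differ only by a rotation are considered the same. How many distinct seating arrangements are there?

5040

Around a circle, 8 distinct people have 8!/8 = (7)! = 5040 rotationally distinct seatings.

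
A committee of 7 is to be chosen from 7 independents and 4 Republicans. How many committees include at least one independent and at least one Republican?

Unrestricted: C(11,7) = 330 ways to pick any 7 of the 11.
Selections missing a whole group: no independents → C(4,7) = 0; no Republicans → C(7,7) = 1.
Both groups omitted at once is impossible, so 330 − 1 = 329.

329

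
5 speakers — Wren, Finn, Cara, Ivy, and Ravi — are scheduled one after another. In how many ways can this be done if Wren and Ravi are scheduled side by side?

Glue Wren and Ravi into one block (2 internal orders), leaving 4 units to arrange in a row.
That gives 2 × 4! = 2 × 24 = 48.

48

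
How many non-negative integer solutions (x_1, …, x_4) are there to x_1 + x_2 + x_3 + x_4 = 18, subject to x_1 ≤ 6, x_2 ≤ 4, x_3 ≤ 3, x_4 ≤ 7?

Ignoring the caps, the number of non-negative solutions to x_1+…+x_4 = 18 is C(21,3) = 1330.
Subtract solutions that violate a single cap (substitute x_i' = x_i − (cap_i+1)): x_1 ≥ 7 gives C(14,3) = 364; x_2 ≥ 5 gives C(16,3) = 560; x_3 ≥ 4 gives C(17,3) = 680; x_4 ≥ 8 gives C(13,3) = 286. Together 1890.
Add back pairs where two caps are both exceeded: 84 + 120 + 20 + 220 + 56 + 84 = 584.
Subtract triples: 10 + 0 + 0 + 4 = 14.
By inclusion–exclusion the count is 1330 − 1890 + 584 − 14 = 10.

10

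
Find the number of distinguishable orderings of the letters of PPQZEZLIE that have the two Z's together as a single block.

10080

Treat the 2 copies of Z as a single block. The multiset to arrange is then {ZZ, E, E, I, L, P, P, Q}, 8 items in all.
That gives (8)!/(2!·2!) = 10080 arrangements.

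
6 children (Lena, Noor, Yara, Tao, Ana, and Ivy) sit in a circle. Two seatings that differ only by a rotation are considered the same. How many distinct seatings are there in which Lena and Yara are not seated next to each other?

All circular seatings of 6 people number (5)! = 120.
Seatings with Lena beside Yara: treat them as a block with 2 internal orders, giving 2 × (4)! = 48.
Subtracting, 120 − 48 = 72.

72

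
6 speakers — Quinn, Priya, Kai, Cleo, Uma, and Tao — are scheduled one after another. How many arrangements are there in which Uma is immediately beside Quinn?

240

Glue Uma and Quinn into one block (2 internal orders), leaving 5 units to arrange in a row.
So the count is 2·(5)! = 240.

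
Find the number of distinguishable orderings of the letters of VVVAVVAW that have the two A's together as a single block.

Treat the 2 copies of A as a single block. The multiset to arrange is then {AA, V, V, V, V, V, W}, 7 items in all.
That gives (7)!/(5!) = 42 arrangements.

42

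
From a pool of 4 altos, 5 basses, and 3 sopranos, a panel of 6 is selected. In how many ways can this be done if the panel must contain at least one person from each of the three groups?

Unrestricted: C(12,6) = 924 ways to pick any 6 of the 12.
Selections missing a whole group: no altos → C(8,6) = 28; no basses → C(7,6) = 7; no sopranos → C(9,6) = 84.
Add back selections omitting two groups (i.e. drawn from a single group): C(4,6) + C(5,6) + C(3,6) = 0.
By inclusion–exclusion: 924 − 119 + 0 = 805.

805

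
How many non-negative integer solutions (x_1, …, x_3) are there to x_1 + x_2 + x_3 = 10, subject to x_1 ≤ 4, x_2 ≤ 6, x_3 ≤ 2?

Without the upper bounds there are C(12,2) = 66 ways to split 10 among 3 variables.
Subtract solutions that violate a single cap (substitute x_i' = x_i − (cap_i+1)): x_1 ≥ 5 gives C(7,2) = 21; x_2 ≥ 7 gives C(5,2) = 10; x_3 ≥ 3 gives C(9,2) = 36. Together 67.
Add back pairs where two caps are both exceeded: 0 + 6 + 1 = 7.
By inclusion–exclusion the count is 66 − 67 + 7 = 6.

6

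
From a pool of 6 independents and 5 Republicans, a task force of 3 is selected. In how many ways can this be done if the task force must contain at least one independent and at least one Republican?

With no constraint there are C(11,3) = 165 possible selections.
Selections missing a whole group: no independents → C(5,3) = 10; no Republicans → C(6,3) = 20.
Both groups omitted at once is impossible, so 165 − 30 = 135.

135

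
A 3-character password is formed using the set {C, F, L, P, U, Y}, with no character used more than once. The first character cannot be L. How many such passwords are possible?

The first character has 6−1 = 5 choices (anything except L).
The remaining 2 characters are filled from the other 5 symbols without repetition: 5 × 4 = 20.
Total: 5 × 20 = 100.

100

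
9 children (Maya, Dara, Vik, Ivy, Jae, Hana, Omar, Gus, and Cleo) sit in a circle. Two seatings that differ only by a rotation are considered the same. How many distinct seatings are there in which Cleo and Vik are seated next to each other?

10080

Glue Cleo and Vik into a block (2 internal orders). Seating 8 units around a circle gives (7)! arrangements.
So 2 × (7)! = 2 × 5040 = 10080.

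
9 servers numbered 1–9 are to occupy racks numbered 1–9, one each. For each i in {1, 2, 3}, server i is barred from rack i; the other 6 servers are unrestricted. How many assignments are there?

Let Aᵢ (for i ∈ {1, 2, 3}) be the placements that put server i in its forbidden rack. Any j of these fix j positions, leaving (9−j)! ways to fill the rest, and there are C(3,j) ways to pick which j.
By inclusion–exclusion, the number of valid placements is Σ_{j=0}^{3} (−1)^j C(3,j)·(9−j)!.
Computing: 362880 − 120960 + 15120 − 720 = 256320.

256320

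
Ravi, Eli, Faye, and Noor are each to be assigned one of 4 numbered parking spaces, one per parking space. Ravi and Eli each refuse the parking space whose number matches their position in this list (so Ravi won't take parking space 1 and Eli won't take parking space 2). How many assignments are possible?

Let Aᵢ (for i ∈ {1, 2}) be the placements that put person i in their forbidden parking space. Any j of these fix j positions, leaving (4−j)! ways to fill the rest, and there are C(2,j) ways to pick which j.
By inclusion–exclusion, the number of valid placements is Σ_{j=0}^{2} (−1)^j C(2,j)·(4−j)!.
Computing: 24 − 12 + 2 = 14.

14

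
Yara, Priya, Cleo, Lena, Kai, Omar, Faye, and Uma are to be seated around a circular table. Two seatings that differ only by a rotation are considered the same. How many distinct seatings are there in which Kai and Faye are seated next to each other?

Glue Kai and Faye into a block (2 internal orders). Seating 7 units around a circle gives (6)! arrangements.
So 2 × (6)! = 2 × 720 = 1440.

1440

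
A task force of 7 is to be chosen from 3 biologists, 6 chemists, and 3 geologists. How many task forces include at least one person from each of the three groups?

720

Unrestricted: C(12,7) = 792 ways to pick any 7 of the 12.
Subtract selections that omit an entire group: no biologists → C(9,7) = 36; no chemists → C(6,7) = 0; no geologists → C(9,7) = 36.
Add back selections omitting two groups (i.e. drawn from a single group): C(3,7) + C(6,7) + C(3,7) = 0.
By inclusion–exclusion: 792 − 72 + 0 = 720.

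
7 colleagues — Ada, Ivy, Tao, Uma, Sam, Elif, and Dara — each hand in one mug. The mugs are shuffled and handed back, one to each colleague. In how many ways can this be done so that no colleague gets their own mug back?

Count assignments avoiding every fixed point. For any j of the 7 colleagues fixed to their own mug, the other 7−j can be arranged in (7−j)! ways.
By inclusion–exclusion this is Σ_{j=0}^{7} (−1)^j C(7,j)·(7−j)!.
Computing: 5040 − 5040 + 2520 − 840 + 210 − 42 + 7 − 1 = 1854.

1854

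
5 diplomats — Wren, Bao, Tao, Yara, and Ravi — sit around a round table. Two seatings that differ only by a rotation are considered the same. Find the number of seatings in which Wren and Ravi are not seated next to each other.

12

Without the restriction there are (4)! = 24 seatings.
Seatings with Wren beside Ravi: treat them as a block with 2 internal orders, giving 2 × (3)! = 12.
Subtracting, 24 − 12 = 12.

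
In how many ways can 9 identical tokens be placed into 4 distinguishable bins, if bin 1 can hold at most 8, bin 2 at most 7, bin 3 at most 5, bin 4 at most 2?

112

Without the upper bounds there are C(12,3) = 220 ways to split 9 among 4 bins.
Subtract solutions that violate a single cap (substitute x_i' = x_i − (cap_i+1)): x_1 ≥ 9 gives C(3,3) = 1; x_2 ≥ 8 gives C(4,3) = 4; x_3 ≥ 6 gives C(6,3) = 20; x_4 ≥ 3 gives C(9,3) = 84. Together 109.
Add back pairs where two caps are both exceeded: 0 + 0 + 0 + 0 + 0 + 1 = 1.
By inclusion–exclusion the count is 220 − 109 + 1 = 112.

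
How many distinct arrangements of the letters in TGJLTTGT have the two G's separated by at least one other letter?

630

There are 8!/(4!·2!) = 840 arrangements of TGJLTTGT in total.
Arrangements with the G's together: treat GG as one letter, giving (7)!/(4!) = 210.
Subtracting, 840 − 210 = 630 arrangements keep the G's apart.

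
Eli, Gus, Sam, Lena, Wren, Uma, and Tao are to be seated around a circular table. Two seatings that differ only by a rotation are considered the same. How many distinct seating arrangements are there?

Around a circle, 7 distinct people have 7!/7 = (6)! = 720 rotationally distinct seatings.

720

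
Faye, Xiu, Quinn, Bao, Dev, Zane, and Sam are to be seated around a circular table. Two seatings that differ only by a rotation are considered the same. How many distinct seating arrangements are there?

Seat Faye anywhere (absorbing the rotational symmetry), then permute the other 6: (6)! = 720.

720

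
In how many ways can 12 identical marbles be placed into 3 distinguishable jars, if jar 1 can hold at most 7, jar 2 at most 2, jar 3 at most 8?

By stars and bars, unrestricted non-negative solutions to x_1+…+x_3 = 12 number C(12+2,2) = 91.
Subtract solutions that violate a single cap (substitute x_i' = x_i − (cap_i+1)): x_1 ≥ 8 gives C(6,2) = 15; x_2 ≥ 3 gives C(11,2) = 55; x_3 ≥ 9 gives C(5,2) = 10. Together 80.
Add back pairs where two caps are both exceeded: 3 + 0 + 1 = 4.
By inclusion–exclusion the count is 91 − 80 + 4 = 15.

15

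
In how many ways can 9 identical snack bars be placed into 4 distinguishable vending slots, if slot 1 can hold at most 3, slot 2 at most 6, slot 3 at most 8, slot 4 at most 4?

Ignoring the caps, the number of non-negative solutions to x_1+…+x_4 = 9 is C(12,3) = 220.
Subtract solutions that violate a single cap (substitute x_i' = x_i − (cap_i+1)): x_1 ≥ 4 gives C(8,3) = 56; x_2 ≥ 7 gives C(5,3) = 10; x_3 ≥ 9 gives C(3,3) = 1; x_4 ≥ 5 gives C(7,3) = 35. Together 102.
Add back pairs where two caps are both exceeded: 0 + 0 + 1 + 0 + 0 + 0 = 1.
By inclusion–exclusion the count is 220 − 102 + 1 = 119.

119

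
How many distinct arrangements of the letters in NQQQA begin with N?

With the first slot taken by N, it remains to arrange the other 4 letters (QQQA).
Those 4 letters have Q appearing 3 times, giving (4)!/(3!) = 4.

4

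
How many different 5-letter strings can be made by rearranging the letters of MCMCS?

The 5 letters of MCMCS have repeats: C appearing twice and M appearing twice.
Dividing 5! = 120 by 2!·2! = 4 for the repeated letters gives 30.

30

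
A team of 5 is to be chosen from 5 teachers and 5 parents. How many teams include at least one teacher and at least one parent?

With no constraint there are C(10,5) = 252 possible selections.
Subtract selections that omit an entire group: no teachers → C(5,5) = 1; no parents → C(5,5) = 1.
Both groups omitted at once is impossible, so 252 − 2 = 250.

250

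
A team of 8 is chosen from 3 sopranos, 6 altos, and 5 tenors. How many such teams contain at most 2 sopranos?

2541

Split by how many sopranos are chosen (0 through 2).
Sum: C(3,0)·C(11,8) + C(3,1)·C(11,7) + C(3,2)·C(11,6) = 165 + 990 + 1386 = 2541.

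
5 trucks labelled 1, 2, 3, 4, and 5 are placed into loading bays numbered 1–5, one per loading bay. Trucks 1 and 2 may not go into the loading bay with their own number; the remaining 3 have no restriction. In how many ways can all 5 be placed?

Let Aᵢ (for i ∈ {1, 2}) be the placements that put truck i in its forbidden loading bay. Any j of these fix j positions, leaving (5−j)! ways to fill the rest, and there are C(2,j) ways to pick which j.
By inclusion–exclusion, the number of valid placements is Σ_{j=0}^{2} (−1)^j C(2,j)·(5−j)!.
Computing: 120 − 48 + 6 = 78.

78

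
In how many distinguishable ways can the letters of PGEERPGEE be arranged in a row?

3780

The 9 letters of PGEERPGEE have repeats: E appearing 4 times, G appearing twice, and P appearing twice.
So there are 9! / (4!·2!·2!) = 3780 distinguishable arrangements.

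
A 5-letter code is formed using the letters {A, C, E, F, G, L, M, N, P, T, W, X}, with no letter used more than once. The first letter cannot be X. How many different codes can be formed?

87120

The first letter has 12−1 = 11 choices (anything except X).
The remaining 4 letters are filled from the other 11 symbols without repetition: 11 × 10 × 9 × 8 = 7920.
Total: 11 × 7920 = 87120.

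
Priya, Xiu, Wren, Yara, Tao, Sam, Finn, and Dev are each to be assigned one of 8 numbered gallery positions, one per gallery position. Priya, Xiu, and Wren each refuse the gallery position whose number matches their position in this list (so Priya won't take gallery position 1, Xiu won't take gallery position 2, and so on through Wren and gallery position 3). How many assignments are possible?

Let Aᵢ (for i ∈ {1, 2, 3}) be the placements that put person i in their forbidden gallery position. Any j of these fix j positions, leaving (8−j)! ways to fill the rest, and there are C(3,j) ways to pick which j.
By inclusion–exclusion, the number of valid placements is Σ_{j=0}^{3} (−1)^j C(3,j)·(8−j)!.
Computing: 40320 − 15120 + 2160 − 120 = 27240.

27240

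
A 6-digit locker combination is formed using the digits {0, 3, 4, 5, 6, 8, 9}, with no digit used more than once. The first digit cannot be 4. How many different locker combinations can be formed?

The first digit has 7−1 = 6 choices (anything except 4).
The remaining 5 digits are filled from the other 6 symbols without repetition: 6 × 5 × 4 × 3 × 2 = 720.
Total: 6 × 720 = 4320.

4320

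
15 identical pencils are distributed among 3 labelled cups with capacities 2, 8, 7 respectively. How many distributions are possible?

Without the upper bounds there are C(17,2) = 136 ways to split 15 among 3 cups.
Subtract solutions that violate a single cap (substitute x_i' = x_i − (cap_i+1)): x_1 ≥ 3 gives C(14,2) = 91; x_2 ≥ 9 gives C(8,2) = 28; x_3 ≥ 8 gives C(9,2) = 36. Together 155.
Add back pairs where two caps are both exceeded: 10 + 15 + 0 = 25.
By inclusion–exclusion the count is 136 − 155 + 25 = 6.

6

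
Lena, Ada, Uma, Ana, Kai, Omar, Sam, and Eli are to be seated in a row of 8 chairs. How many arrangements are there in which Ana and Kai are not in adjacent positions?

30240

Of the 8! = 40320 arrangements, those with Ana and Kai adjacent number 2 × 7! = 10080 (treat the pair as a block with 2 internal orders).
Complementary counting: 40320 − 10080 = 30240.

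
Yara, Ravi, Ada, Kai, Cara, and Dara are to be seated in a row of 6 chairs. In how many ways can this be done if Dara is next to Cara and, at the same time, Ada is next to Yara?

Treat {Dara,Cara} as one block (2 orders) and {Ada,Yara} as another (2 orders).
That leaves 4 units to arrange: 2 × 2 × 4! = 4 × 24 = 96.

96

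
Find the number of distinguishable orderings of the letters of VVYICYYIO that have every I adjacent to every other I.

3360

Treat the 2 copies of I as a single block. The multiset to arrange is then {II, C, O, V, V, Y, Y, Y}, 8 items in all.
That gives (8)!/(3!·2!) = 3360 arrangements.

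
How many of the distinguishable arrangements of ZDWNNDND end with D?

With the last slot taken by D, it remains to arrange the other 7 letters (ZWNNDND).
Those 7 letters have D appearing twice and N appearing 3 times, giving (7)!/(3!·2!) = 420.

420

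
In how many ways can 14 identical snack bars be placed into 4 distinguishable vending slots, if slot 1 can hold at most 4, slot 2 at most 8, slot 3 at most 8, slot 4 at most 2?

By stars and bars, unrestricted non-negative solutions to x_1+…+x_4 = 14 number C(14+3,3) = 680.
Subtract solutions that violate a single cap (substitute x_i' = x_i − (cap_i+1)): x_1 ≥ 5 gives C(12,3) = 220; x_2 ≥ 9 gives C(8,3) = 56; x_3 ≥ 9 gives C(8,3) = 56; x_4 ≥ 3 gives C(14,3) = 364. Together 696.
Add back pairs where two caps are both exceeded: 1 + 1 + 84 + 0 + 10 + 10 = 106.
By inclusion–exclusion the count is 680 − 696 + 106 = 90.

90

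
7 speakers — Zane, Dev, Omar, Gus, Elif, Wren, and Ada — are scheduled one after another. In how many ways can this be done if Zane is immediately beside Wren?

Glue Zane and Wren into one block (2 internal orders), leaving 6 units to arrange in a row.
So the count is 2·(6)! = 1440.

1440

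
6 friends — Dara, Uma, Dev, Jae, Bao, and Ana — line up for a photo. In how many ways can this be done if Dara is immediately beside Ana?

Place the 4 others and the Dara-Ana pair as 5 objects in a line; the pair has 2 internal arrangements.
That gives 2 × 5! = 2 × 120 = 240.

240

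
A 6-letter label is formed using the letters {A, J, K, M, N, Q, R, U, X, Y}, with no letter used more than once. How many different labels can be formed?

Choose and order 6 of the 10 symbols: the first letter has 10 options, the next 9, and so on down to 5.
That product is 10 × 9 × 8 × 7 × 6 × 5 = 151200.

151200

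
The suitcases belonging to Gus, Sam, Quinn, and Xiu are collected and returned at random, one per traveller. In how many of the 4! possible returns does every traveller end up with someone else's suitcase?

9

Let Aᵢ be the assignments in which traveller i gets their own suitcase. We want the size of the complement of A₁∪…∪A_4.
By inclusion–exclusion this is Σ_{j=0}^{4} (−1)^j C(4,j)·(4−j)!.
Computing: 24 − 24 + 12 − 4 + 1 = 9.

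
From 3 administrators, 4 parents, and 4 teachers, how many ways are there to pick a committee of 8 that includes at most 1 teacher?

4

Split by how many teachers are chosen (0 through 1).
Sum: C(4,0)·C(7,8) + C(4,1)·C(7,7) = 0 + 4 = 4.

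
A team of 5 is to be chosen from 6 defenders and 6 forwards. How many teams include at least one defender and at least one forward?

With no constraint there are C(12,5) = 792 possible selections.
Subtract selections that omit an entire group: no defenders → C(6,5) = 6; no forwards → C(6,5) = 6.
Both groups omitted at once is impossible, so 792 − 12 = 780.

780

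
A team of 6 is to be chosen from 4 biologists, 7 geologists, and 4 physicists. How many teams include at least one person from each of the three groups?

4060

With no constraint there are C(15,6) = 5005 possible selections.
Subtract selections that omit an entire group: no biologists → C(11,6) = 462; no geologists → C(8,6) = 28; no physicists → C(11,6) = 462.
Add back selections omitting two groups (i.e. drawn from a single group): C(4,6) + C(7,6) + C(4,6) = 7.
By inclusion–exclusion: 5005 − 952 + 7 = 4060.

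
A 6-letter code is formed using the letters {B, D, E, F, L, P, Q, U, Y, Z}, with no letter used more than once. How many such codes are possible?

151200

With no repetition, fill the 6 letters in order: 10 choices, then 9, down to 5.
10 × 9 × 8 × 7 × 6 × 5 = 151200.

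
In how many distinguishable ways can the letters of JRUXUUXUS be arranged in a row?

Letter multiplicities in JRUXUUXUS: J×1, R×1, S×1, U×4, X×2.
So there are 9! / (4!·2!) = 7560 distinguishable arrangements.

7560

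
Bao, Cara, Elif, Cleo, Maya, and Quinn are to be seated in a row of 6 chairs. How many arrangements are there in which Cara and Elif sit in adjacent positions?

Glue Cara and Elif into one block (2 internal orders), leaving 5 units to arrange in a row.
So the count is 2·(5)! = 240.

240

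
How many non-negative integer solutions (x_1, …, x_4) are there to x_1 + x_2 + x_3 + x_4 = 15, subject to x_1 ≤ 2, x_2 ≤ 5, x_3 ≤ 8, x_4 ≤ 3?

19

Without the upper bounds there are C(18,3) = 816 ways to split 15 among 4 variables.
Subtract solutions that violate a single cap (substitute x_i' = x_i − (cap_i+1)): x_1 ≥ 3 gives C(15,3) = 455; x_2 ≥ 6 gives C(12,3) = 220; x_3 ≥ 9 gives C(9,3) = 84; x_4 ≥ 4 gives C(14,3) = 364. Together 1123.
Add back pairs where two caps are both exceeded: 84 + 20 + 165 + 1 + 56 + 10 = 336.
Subtract triples: 0 + 10 + 0 + 0 = 10.
By inclusion–exclusion the count is 816 − 1123 + 336 − 10 = 19.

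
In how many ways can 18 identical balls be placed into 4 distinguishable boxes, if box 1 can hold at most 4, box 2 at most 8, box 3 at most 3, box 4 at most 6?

20

Without the upper bounds there are C(21,3) = 1330 ways to split 18 among 4 boxes.
Subtract solutions that violate a single cap (substitute x_i' = x_i − (cap_i+1)): x_1 ≥ 5 gives C(16,3) = 560; x_2 ≥ 9 gives C(12,3) = 220; x_3 ≥ 4 gives C(17,3) = 680; x_4 ≥ 7 gives C(14,3) = 364. Together 1824.
Add back pairs where two caps are both exceeded: 35 + 220 + 84 + 56 + 10 + 120 = 525.
Subtract triples: 1 + 0 + 10 + 0 = 11.
By inclusion–exclusion the count is 1330 − 1824 + 525 − 11 = 20.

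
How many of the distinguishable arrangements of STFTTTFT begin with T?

Fix T in the first position and arrange the remaining 7 letters.
Those 7 letters have F appearing twice and T appearing 4 times, giving (7)!/(4!·2!) = 105.

105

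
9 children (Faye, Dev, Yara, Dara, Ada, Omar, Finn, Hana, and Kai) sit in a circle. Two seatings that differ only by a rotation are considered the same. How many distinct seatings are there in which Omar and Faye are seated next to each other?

10080

Glue Omar and Faye into a block (2 internal orders). Seating 8 units around a circle gives (7)! arrangements.
So 2 × (7)! = 2 × 5040 = 10080.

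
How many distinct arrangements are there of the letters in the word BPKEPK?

BPKEPK has 6 letters with K appearing twice and P appearing twice.
Dividing 6! = 720 by 2!·2! = 4 for the repeated letters gives 180.

180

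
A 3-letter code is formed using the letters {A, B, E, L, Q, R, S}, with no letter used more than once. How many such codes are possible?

Choose and order 3 of the 7 symbols: the first letter has 7 options, the next 6, then 5.
7 × 6 × 5 = 210.

210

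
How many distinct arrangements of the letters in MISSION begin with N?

180

With the first slot taken by N, it remains to arrange the other 6 letters (MISSIO).
Those 6 letters have I appearing twice and S appearing twice, giving (6)!/(2!·2!) = 180.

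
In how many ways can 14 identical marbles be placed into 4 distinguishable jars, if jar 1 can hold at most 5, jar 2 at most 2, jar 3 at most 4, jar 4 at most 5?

Ignoring the caps, the number of non-negative solutions to x_1+…+x_4 = 14 is C(17,3) = 680.
Subtract solutions that violate a single cap (substitute x_i' = x_i − (cap_i+1)): x_1 ≥ 6 gives C(11,3) = 165; x_2 ≥ 3 gives C(14,3) = 364; x_3 ≥ 5 gives C(12,3) = 220; x_4 ≥ 6 gives C(11,3) = 165. Together 914.
Add back pairs where two caps are both exceeded: 56 + 20 + 10 + 84 + 56 + 20 = 246.
Subtract triples: 1 + 0 + 0 + 1 = 2.
By inclusion–exclusion the count is 680 − 914 + 246 − 2 = 10.

10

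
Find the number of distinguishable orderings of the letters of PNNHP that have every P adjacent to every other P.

Treat the 2 copies of P as a single block. The multiset to arrange is then {PP, H, N, N}, 4 items in all.
That gives (4)!/(2!) = 12 arrangements.

12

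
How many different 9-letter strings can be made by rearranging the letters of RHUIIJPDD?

90720

RHUIIJPDD has 9 letters with D appearing twice and I appearing twice.
Dividing 9! = 362880 by 2!·2! = 4 for the repeated letters gives 90720.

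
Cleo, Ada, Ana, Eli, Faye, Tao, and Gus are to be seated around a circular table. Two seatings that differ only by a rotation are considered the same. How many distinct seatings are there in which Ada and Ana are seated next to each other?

240

Treat {Ada, Ana} as one unit (2 internal orders) and seat the resulting 6 units around the table: (5)! circular arrangements.
So 2 × (5)! = 2 × 120 = 240.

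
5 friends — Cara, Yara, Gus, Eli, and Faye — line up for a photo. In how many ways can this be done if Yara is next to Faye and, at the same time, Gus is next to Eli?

24

Treat {Yara,Faye} as one block (2 orders) and {Gus,Eli} as another (2 orders).
That leaves 3 units to arrange: 2 × 2 × 3! = 4 × 6 = 24.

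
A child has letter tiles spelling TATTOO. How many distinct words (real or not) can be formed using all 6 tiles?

60

Letter multiplicities in TATTOO: A×1, O×2, T×3.
So there are 6! / (3!·2!) = 60 distinguishable arrangements.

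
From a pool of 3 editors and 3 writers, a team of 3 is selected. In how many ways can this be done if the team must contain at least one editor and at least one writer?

Total 3-person selections from all 6: C(6,3) = 20.
Subtract selections that omit an entire group: no editors → C(3,3) = 1; no writers → C(3,3) = 1.
Both groups omitted at once is impossible, so 20 − 2 = 18.

18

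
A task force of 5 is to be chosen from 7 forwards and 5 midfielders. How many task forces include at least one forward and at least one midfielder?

770

With no constraint there are C(12,5) = 792 possible selections.
Selections missing a whole group: no forwards → C(5,5) = 1; no midfielders → C(7,5) = 21.
Both groups omitted at once is impossible, so 792 − 22 = 770.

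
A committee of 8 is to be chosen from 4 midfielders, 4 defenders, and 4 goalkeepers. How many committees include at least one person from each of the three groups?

492

Total 8-person selections from all 12: C(12,8) = 495.
Subtract selections that omit an entire group: no midfielders → C(8,8) = 1; no defenders → C(8,8) = 1; no goalkeepers → C(8,8) = 1.
Add back selections omitting two groups (i.e. drawn from a single group): C(4,8) + C(4,8) + C(4,8) = 0.
By inclusion–exclusion: 495 − 3 + 0 = 492.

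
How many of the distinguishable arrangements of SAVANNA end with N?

Fix N in the last position and arrange the remaining 6 letters.
Those 6 letters have A appearing 3 times, giving (6)!/(3!) = 120.

120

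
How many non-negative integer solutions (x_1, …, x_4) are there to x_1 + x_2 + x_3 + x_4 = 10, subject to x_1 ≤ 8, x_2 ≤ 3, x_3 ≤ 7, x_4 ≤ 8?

184

Ignoring the caps, the number of non-negative solutions to x_1+…+x_4 = 10 is C(13,3) = 286.
Subtract solutions that violate a single cap (substitute x_i' = x_i − (cap_i+1)): x_1 ≥ 9 gives C(4,3) = 4; x_2 ≥ 4 gives C(9,3) = 84; x_3 ≥ 8 gives C(5,3) = 10; x_4 ≥ 9 gives C(4,3) = 4. Together 102.
No two caps can be exceeded simultaneously, so the pair terms are all 0.
By inclusion–exclusion the count is 286 − 102 + 0 = 184.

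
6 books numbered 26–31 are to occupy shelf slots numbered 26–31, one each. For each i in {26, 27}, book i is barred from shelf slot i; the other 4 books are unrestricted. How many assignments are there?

504

Let Aᵢ (for i ∈ {26, 27}) be the placements that put book i in its forbidden shelf slot. Any j of these fix j positions, leaving (6−j)! ways to fill the rest, and there are C(2,j) ways to pick which j.
By inclusion–exclusion, the number of valid placements is Σ_{j=0}^{2} (−1)^j C(2,j)·(6−j)!.
Computing: 720 − 240 + 24 = 504.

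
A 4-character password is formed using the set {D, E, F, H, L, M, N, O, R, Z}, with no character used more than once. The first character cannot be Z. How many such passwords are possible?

The first character has 10−1 = 9 choices (anything except Z).
The remaining 3 characters are filled from the other 9 symbols without repetition: 9 × 8 × 7 = 504.
Total: 9 × 504 = 4536.

4536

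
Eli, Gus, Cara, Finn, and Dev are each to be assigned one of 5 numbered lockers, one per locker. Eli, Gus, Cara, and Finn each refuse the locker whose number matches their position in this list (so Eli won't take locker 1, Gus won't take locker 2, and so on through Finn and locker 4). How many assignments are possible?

53

Let Aᵢ (for 1 ≤ i ≤ 4) be the placements that put person i in their forbidden locker. Any j of these fix j positions, leaving (5−j)! ways to fill the rest, and there are C(4,j) ways to pick which j.
By inclusion–exclusion, the number of valid placements is Σ_{j=0}^{4} (−1)^j C(4,j)·(5−j)!.
Computing: 120 − 96 + 36 − 8 + 1 = 53.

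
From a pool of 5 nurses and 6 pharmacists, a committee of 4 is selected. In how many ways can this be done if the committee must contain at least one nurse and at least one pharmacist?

Unrestricted: C(11,4) = 330 ways to pick any 4 of the 11.
Subtract selections that omit an entire group: no nurses → C(6,4) = 15; no pharmacists → C(5,4) = 5.
Both groups omitted at once is impossible, so 330 − 20 = 310.

310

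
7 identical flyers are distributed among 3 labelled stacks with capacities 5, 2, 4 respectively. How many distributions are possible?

By stars and bars, unrestricted non-negative solutions to x_1+…+x_3 = 7 number C(7+2,2) = 36.
Subtract solutions that violate a single cap (substitute x_i' = x_i − (cap_i+1)): x_1 ≥ 6 gives C(3,2) = 3; x_2 ≥ 3 gives C(6,2) = 15; x_3 ≥ 5 gives C(4,2) = 6. Together 24.
No two caps can be exceeded simultaneously, so the pair terms are all 0.
By inclusion–exclusion the count is 36 − 24 + 0 = 12.

12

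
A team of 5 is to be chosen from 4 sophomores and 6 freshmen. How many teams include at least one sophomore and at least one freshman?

Unrestricted: C(10,5) = 252 ways to pick any 5 of the 10.
Subtract selections that omit an entire group: no sophomores → C(6,5) = 6; no freshmen → C(4,5) = 0.
Both groups omitted at once is impossible, so 252 − 6 = 246.

246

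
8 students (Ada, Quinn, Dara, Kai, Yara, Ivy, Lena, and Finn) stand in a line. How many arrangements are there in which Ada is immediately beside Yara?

Treat {Ada, Yara} as a single unit. There are 7 units to order, and the pair itself can be ordered 2 ways.
That gives 2 × 7! = 2 × 5040 = 10080.

10080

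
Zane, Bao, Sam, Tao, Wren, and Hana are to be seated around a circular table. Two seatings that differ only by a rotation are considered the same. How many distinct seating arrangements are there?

120

Seat Zane anywhere (absorbing the rotational symmetry), then permute the other 5: (5)! = 120.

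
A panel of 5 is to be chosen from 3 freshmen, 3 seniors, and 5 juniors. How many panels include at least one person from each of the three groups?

With no constraint there are C(11,5) = 462 possible selections.
Subtract selections that omit an entire group: no freshmen → C(8,5) = 56; no seniors → C(8,5) = 56; no juniors → C(6,5) = 6.
Add back selections omitting two groups (i.e. drawn from a single group): C(3,5) + C(3,5) + C(5,5) = 1.
By inclusion–exclusion: 462 − 118 + 1 = 345.

345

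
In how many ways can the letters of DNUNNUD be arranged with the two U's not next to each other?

Total arrangements of DNUNNUD: 7!/(3!·2!·2!) = 210.
If the two U's are adjacent, glue them into one block, leaving 6 items to arrange: (6)!/(3!·2!) = 60 ways.
Subtracting, 210 − 60 = 150 arrangements keep the U's apart.

150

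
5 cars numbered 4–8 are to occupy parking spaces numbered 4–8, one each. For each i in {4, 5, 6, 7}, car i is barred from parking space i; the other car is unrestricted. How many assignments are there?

53

Let Aᵢ (for 4 ≤ i ≤ 7) be the placements that put car i in its forbidden parking space. Any j of these fix j positions, leaving (5−j)! ways to fill the rest, and there are C(4,j) ways to pick which j.
By inclusion–exclusion, the number of valid placements is Σ_{j=0}^{4} (−1)^j C(4,j)·(5−j)!.
Computing: 120 − 96 + 36 − 8 + 1 = 53.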